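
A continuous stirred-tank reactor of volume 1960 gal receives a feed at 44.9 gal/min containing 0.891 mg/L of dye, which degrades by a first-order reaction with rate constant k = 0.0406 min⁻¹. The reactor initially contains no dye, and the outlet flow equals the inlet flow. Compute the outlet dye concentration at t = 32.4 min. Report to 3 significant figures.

Accumulation = in − out − consumed: V dC/dt = Q C_in − Q C − k V C.
dC/dt = (Q/V) C_in − (Q/V + k) C; effective rate a = Q/V + k = 0.022908 + 0.0406 = 0.063508 min⁻¹.
C_ss = Q C_in/(Q + kV) = 0.32139 mg/L; C(t) = C_ss + (C₀ − C_ss) e^(−a t).
C(32.4) = 0.32139 + (-0.32139)·e^(−0.063508·32.4) = 0.32139 + (-0.32139)·0.12775 = 0.28034 mg/L.

0.280 mg/L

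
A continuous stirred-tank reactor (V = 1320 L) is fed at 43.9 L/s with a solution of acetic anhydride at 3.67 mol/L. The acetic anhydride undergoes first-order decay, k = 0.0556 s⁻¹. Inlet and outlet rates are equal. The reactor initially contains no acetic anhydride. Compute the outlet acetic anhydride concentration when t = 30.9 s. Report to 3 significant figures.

Species balance: V dC/dt = Q C_in − Q C − k V C.
This is linear with rate a = Q/V + k = 0.088858 s⁻¹.
C_ss = Q C_in/(Q + kV) = 1.3736 mol/L; C(t) = C_ss + (C₀ − C_ss) e^(−a t).
C(30.9) = 1.3736 + (-1.3736)·e^(−0.088858·30.9) = 1.3736 + (-1.3736)·0.064203 = 1.2854 mol/L.

1.29 mol/L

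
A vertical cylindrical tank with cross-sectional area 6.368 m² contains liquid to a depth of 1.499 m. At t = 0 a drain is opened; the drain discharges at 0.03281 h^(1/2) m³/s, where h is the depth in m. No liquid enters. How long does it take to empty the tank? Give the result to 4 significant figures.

475.3 s

A dh/dt = −Q_out = −0.03281 √h.
This is separable: 2 d(√h)/dt = −0.03281/A, so √h = √h₀ − (0.03281/(2A)) t.
Tank is empty when √h = 0: t_empty = 2A√h₀/0.03281.
t_empty = 2·6.368·√1.499/0.03281 = 12.7360·1.22434/0.03281 = 475.256 s.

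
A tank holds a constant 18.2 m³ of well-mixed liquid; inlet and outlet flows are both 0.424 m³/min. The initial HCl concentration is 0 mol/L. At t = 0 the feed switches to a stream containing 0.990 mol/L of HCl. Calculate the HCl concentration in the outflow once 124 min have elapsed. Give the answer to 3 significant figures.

Unsteady species balance (constant V, well mixed): V dC/dt = Q(C_in − C).
Time constant τ = V/Q = 18.2/0.424 = 42.925 min.
Solution: C(t) = C_in + (C₀ − C_in) e^(−t/τ).
C(124) = 0.990 + (0 − 0.990)·e^(−124/42.925) = 0.990 + (-0.99000)·0.055643 = 0.93491 mol/L.

0.935 mol/L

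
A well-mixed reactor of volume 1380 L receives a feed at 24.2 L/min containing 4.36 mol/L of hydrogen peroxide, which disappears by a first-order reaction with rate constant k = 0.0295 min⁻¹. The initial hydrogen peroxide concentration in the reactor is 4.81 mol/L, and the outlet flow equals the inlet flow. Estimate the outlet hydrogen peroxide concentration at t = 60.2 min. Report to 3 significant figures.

1.81 mol/L

V dC/dt = Q(C_in − C) − k V C.
This is linear with rate a = Q/V + k = 0.047036 min⁻¹.
C_ss = Q C_in/(Q + kV) = 1.6255 mol/L; C(t) = C_ss + (C₀ − C_ss) e^(−a t).
C(60.2) = 1.6255 + (3.1845)·e^(−0.047036·60.2) = 1.6255 + (3.1845)·0.058920 = 1.8131 mol/L.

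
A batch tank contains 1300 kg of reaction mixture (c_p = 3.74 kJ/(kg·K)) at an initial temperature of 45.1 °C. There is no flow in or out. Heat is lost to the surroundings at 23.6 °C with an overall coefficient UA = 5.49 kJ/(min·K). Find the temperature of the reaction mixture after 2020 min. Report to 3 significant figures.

25.8 °C

Heat balance on the well-mixed liquid: M c_p dT/dt = −UA(T − T_amb).
dT/dt = (T_ss − T)/τ with T_ss = T_amb = 23.600 °C, τ = M c_p/UA = 1300·3.74/5.49 = 885.61 min.
T approaches T_ss exponentially: T(t) = T_ss + (T₀ − T_ss) e^(−t/τ).
T(2020) = 23.600 + (21.500)·0.10219 = 25.797 °C.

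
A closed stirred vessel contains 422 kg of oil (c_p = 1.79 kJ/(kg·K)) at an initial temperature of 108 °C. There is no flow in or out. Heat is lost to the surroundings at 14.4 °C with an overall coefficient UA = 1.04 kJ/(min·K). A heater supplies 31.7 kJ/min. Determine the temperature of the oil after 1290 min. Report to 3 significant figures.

Energy balance: M c_p dT/dt = −UA(T − T_amb) + Q̇.
dT/dt = (T_ss − T)/τ with T_ss = T_amb + Q̇/UA = 14.4 + 31.7/1.04 = 44.881 °C, τ = M c_p/UA = 422·1.79/1.04 = 726.33 min.
Integrating: T(t) = T_ss + (T₀ − T_ss) e^(−t/τ).
T(1290) = 44.881 + (63.119)·0.16930 = 55.567 °C.

55.6 °C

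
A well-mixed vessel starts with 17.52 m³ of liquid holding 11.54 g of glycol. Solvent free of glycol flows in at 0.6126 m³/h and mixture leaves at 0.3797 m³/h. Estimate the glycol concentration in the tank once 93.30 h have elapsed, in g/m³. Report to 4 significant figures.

Let m(t) be the amount of glycol. Volume: V(t) = V₀ + (Q_in − Q_out) t = 17.52 + 0.232900 t; V(93.30) = 39.2496 m³.
Species balance (pure solvent in): dm/dt = −Q_out · m/V(t).
Separate: dm/m = −Q_out dt/V(t) ⇒ ln(m/m₀) = −(Q_out/(Q_in−Q_out)) ln(V/V₀).
m = m₀ (V₀/V)^(Q_out/(Q_in−Q_out)) = 11.54 × (17.52/39.2496)^(1.63031) = 3.09817 g.
C = m/V = 3.09817/39.2496 = 0.0789352 g/m³.

0.07894 g/m³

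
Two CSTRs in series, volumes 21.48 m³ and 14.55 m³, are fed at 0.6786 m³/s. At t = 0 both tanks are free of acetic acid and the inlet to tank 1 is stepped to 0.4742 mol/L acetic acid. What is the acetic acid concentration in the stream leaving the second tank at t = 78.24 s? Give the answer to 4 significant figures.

0.3760 mol/L

Species balance on tank i: dCᵢ/dt = (Cᵢ₋₁ − Cᵢ)/τᵢ with τᵢ = Vᵢ/Q.
τ₁ = 21.48/0.6786 = 31.6534 s; τ₂ = 14.55/0.6786 = 21.4412 s.
Solving the cascade with C₁(0)=C₂(0)=0 gives C₂(t) = C_in[1 − (τ₁ e^(−t/τ₁) − τ₂ e^(−t/τ₂))/(τ₁ − τ₂)].
At t = 78.24: e^(−t/τ₁) = 0.0844351, e^(−t/τ₂) = 0.0260159.
C₂ = 0.4742·[1 − (31.6534·0.0844351 − 21.4412·0.0260159)/(10.2122)] = 0.4742·0.792910 = 0.375998 mol/L.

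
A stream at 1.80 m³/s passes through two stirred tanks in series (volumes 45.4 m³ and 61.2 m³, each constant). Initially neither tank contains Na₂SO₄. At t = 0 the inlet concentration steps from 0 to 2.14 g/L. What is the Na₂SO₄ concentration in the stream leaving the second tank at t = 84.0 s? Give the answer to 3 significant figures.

1.66 g/L

Time constants: τᵢ = Vᵢ/Q for each well-mixed tank.
τ₁ = 45.4/1.80 = 25.222 s; τ₂ = 61.2/1.80 = 34.000 s.
Tank 1: C₁ = C_in(1 − e^(−t/τ₁)). Tank 2 (τ₁ ≠ τ₂): C₂ = C_in[1 − (τ₁ e^(−t/τ₁) − τ₂ e^(−t/τ₂))/(τ₁ − τ₂)].
At t = 84.0: e^(−t/τ₁) = 0.035779, e^(−t/τ₂) = 0.084535.
C₂ = 2.14·[1 − (25.222·0.035779 − 34.000·0.084535)/(-8.7778)] = 2.14·0.77537 = 1.6593 g/L.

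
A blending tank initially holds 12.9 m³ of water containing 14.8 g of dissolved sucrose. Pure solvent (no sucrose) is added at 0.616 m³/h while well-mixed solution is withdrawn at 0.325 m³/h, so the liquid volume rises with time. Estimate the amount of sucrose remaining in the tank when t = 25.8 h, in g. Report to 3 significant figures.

8.87 g

Let m(t) be the amount of sucrose. Volume: V(t) = V₀ + (Q_in − Q_out) t = 12.9 + 0.29100 t; V(25.8) = 20.408 m³.
Solute balance: dm/dt = 0 − Q_out C = −Q_out m/V(t).
Separate: dm/m = −Q_out dt/V(t) ⇒ ln(m/m₀) = −(Q_out/(Q_in−Q_out)) ln(V/V₀).
m = m₀ (V₀/V)^(Q_out/(Q_in−Q_out)) = 14.8 × (12.9/20.408)^(1.1168) = 8.8671 g.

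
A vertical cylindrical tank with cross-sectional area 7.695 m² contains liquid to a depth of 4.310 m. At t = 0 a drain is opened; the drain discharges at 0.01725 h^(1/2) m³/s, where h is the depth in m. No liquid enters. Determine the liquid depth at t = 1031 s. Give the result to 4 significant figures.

A dh/dt = −Q_out = −0.01725 √h.
∫ h^(−1/2) dh = −(0.01725/A) ∫ dt, giving 2√h = 2√h₀ − (0.01725/A) t.
√h = √4.310 − 0.01725·1031/(2·7.695) = 2.07605 − 1.15560 = 0.920450.
h = 0.920450² = 0.847228 m.

0.8472 m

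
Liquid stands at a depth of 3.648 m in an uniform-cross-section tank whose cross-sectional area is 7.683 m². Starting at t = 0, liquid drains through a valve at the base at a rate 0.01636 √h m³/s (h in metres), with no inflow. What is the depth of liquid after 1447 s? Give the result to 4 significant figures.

A dh/dt = −Q_out = −0.01636 √h.
Separate and integrate: 2(√h − √h₀) = −(0.01636/A) t.
√h = √3.648 − 0.01636·1447/(2·7.683) = 1.90997 − 1.54060 = 0.369370.
h = 0.369370² = 0.136434 m.

0.1364 m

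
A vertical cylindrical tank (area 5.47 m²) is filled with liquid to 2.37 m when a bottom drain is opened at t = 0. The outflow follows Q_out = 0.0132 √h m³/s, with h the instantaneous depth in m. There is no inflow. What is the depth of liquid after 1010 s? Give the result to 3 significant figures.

0.103 m

Unsteady balance on liquid volume: A dh/dt = −0.0132 √h.
∫ h^(−1/2) dh = −(0.0132/A) ∫ dt, giving 2√h = 2√h₀ − (0.0132/A) t.
√h = √2.37 − 0.0132·1010/(2·5.47) = 1.5395 − 1.2186 = 0.32083.
h = 0.32083² = 0.10293 m.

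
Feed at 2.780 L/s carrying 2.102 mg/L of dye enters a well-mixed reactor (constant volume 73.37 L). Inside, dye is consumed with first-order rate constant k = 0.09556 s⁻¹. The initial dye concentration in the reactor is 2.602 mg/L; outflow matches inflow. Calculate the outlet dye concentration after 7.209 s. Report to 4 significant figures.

V dC/dt = Q(C_in − C) − k V C.
dC/dt = (Q/V) C_in − (Q/V + k) C; effective rate a = Q/V + k = 0.0378901 + 0.09556 = 0.133450 s⁻¹.
C_ss = Q C_in/(Q + kV) = 0.596815 mg/L; C(t) = C_ss + (C₀ − C_ss) e^(−a t).
C(7.209) = 0.596815 + (2.00518)·e^(−0.133450·7.209) = 0.596815 + (2.00518)·0.382112 = 1.36302 mg/L.

1.363 mg/L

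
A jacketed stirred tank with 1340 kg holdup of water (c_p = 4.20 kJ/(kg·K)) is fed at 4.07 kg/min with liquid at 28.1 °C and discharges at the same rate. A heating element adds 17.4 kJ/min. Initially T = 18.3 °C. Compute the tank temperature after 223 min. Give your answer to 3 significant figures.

23.6 °C

Unsteady energy balance on the tank contents: M c_p dT/dt = ṁ c_p (T_in − T) + 17.4.
τ = M/ṁ = 329.24 min; T_ss = T_in + Q̇/(ṁ c_p) = 28.1 + 17.4/(4.07·4.20) = 29.118 °C.
Solution: T(t) = T_ss + (T₀ − T_ss) e^(−t/τ).
T(223) = 29.118 + (-10.818)·e^(−223/329.24) = 29.118 + (-10.818)·0.50798 = 23.623 °C.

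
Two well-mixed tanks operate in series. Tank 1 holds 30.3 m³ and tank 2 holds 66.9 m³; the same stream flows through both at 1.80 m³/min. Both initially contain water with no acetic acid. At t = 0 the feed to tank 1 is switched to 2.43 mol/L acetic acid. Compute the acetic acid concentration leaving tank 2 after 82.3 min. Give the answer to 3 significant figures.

1.96 mol/L

Time constants: τᵢ = Vᵢ/Q for each well-mixed tank.
τ₁ = 30.3/1.80 = 16.833 min; τ₂ = 66.9/1.80 = 37.167 min.
Solving the cascade with C₁(0)=C₂(0)=0 gives C₂(t) = C_in[1 − (τ₁ e^(−t/τ₁) − τ₂ e^(−t/τ₂))/(τ₁ − τ₂)].
At t = 82.3: e^(−t/τ₁) = 0.0075281, e^(−t/τ₂) = 0.10922.
C₂ = 2.43·[1 − (16.833·0.0075281 − 37.167·0.10922)/(-20.333)] = 2.43·0.80658 = 1.9600 mol/L.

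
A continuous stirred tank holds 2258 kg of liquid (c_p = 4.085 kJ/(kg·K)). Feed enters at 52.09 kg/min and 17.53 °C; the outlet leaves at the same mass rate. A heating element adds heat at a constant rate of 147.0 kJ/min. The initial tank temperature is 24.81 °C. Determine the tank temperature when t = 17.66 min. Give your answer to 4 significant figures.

First-law balance (no shaft work): M c_p dT/dt = ṁ c_p (T_in − T) + 147.0.
Rearrange: dT/dt = (T_ss − T)/τ with τ = M/ṁ = 43.3481 min and T_ss = T_in + Q̇/(ṁ c_p) = 18.2208 °C.
This is linear first-order; T(t) = T_ss + (T₀ − T_ss) e^(−t/τ).
T(17.66) = 18.2208 + (6.58917)·e^(−17.66/43.3481) = 18.2208 + (6.58917)·0.665378 = 22.6051 °C.

22.61 °C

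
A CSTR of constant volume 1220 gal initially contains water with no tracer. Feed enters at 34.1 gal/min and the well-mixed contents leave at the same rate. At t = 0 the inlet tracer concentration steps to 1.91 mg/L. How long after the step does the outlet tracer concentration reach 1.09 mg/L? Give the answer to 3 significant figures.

30.3 min

Species balance: V dC/dt = Q(C_in − C) ⇒ τ = V/Q = 35.777 min.
C(t) = C_in + (C₀ − C_in) e^(−t/τ). Set C = 1.09 and solve for t:
e^(−t/τ) = (C − C_in)/(C₀ − C_in) = (1.09 − 1.91)/(0 − 1.91) = 0.42932
t = −τ ln(…) = 35.777 × 0.84555 = 30.251 min.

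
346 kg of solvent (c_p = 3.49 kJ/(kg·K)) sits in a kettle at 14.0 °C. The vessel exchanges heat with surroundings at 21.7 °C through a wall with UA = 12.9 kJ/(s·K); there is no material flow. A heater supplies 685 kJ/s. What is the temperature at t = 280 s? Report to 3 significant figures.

Energy balance: M c_p dT/dt = −UA(T − T_amb) + Q̇.
dT/dt = (T_ss − T)/τ with T_ss = T_amb + Q̇/UA = 21.7 + 685/12.9 = 74.801 °C, τ = M c_p/UA = 346·3.49/12.9 = 93.608 s.
This is linear first-order; T(t) = T_ss + (T₀ − T_ss) e^(−t/τ).
T(280) = 74.801 + (-60.801)·0.050227 = 71.747 °C.

71.7 °C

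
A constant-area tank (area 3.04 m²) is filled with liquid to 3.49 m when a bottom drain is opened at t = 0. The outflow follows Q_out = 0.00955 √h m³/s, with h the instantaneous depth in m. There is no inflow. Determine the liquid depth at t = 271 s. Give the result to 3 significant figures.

A dh/dt = −Q_out = −0.00955 √h.
Separate and integrate: 2(√h − √h₀) = −(0.00955/A) t.
√h = √3.49 − 0.00955·271/(2·3.04) = 1.8682 − 0.42567 = 1.4425.
h = 1.4425² = 2.0808 m.

2.08 m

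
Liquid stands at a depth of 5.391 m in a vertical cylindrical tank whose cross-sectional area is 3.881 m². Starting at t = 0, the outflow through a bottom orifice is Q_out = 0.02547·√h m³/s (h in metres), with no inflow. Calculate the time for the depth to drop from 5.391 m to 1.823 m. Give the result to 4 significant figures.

Unsteady balance on liquid volume: A dh/dt = −0.02547 √h.
Separate and integrate: 2(√h − √h₀) = −(0.02547/A) t.
t = 2A(√h₀ − √h)/0.02547 = 2·3.881·(√5.391 − √1.823)/0.02547
  = 7.76200 × (2.32185 − 1.35019) / 0.02547 = 296.116 s.

296.1 s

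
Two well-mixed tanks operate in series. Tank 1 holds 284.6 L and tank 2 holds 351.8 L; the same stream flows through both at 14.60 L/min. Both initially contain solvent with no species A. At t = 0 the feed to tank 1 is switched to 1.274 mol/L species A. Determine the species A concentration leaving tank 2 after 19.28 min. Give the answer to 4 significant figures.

0.2843 mol/L

Each tank obeys Vᵢ dCᵢ/dt = Q(Cᵢ₋₁ − Cᵢ), so τᵢ = Vᵢ/Q.
τ₁ = 284.6/14.60 = 19.4932 min; τ₂ = 351.8/14.60 = 24.0959 min.
Solving the cascade with C₁(0)=C₂(0)=0 gives C₂(t) = C_in[1 − (τ₁ e^(−t/τ₁) − τ₂ e^(−t/τ₂))/(τ₁ − τ₂)].
At t = 19.28: e^(−t/τ₁) = 0.371924, e^(−t/τ₂) = 0.449268.
C₂ = 1.274·[1 − (19.4932·0.371924 − 24.0959·0.449268)/(-4.60274)] = 1.274·0.223173 = 0.284323 mol/L.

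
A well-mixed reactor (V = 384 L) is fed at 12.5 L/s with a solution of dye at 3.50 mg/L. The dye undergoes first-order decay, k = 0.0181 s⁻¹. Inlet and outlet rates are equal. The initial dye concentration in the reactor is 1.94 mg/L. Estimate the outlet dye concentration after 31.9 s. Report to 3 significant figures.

2.19 mg/L

Accumulation = in − out − consumed: V dC/dt = Q C_in − Q C − k V C.
dC/dt = (Q/V) C_in − (Q/V + k) C; effective rate a = Q/V + k = 0.032552 + 0.0181 = 0.050652 s⁻¹.
C_ss = Q C_in/(Q + kV) = 2.2493 mg/L; C(t) = C_ss + (C₀ − C_ss) e^(−a t).
C(31.9) = 2.2493 + (-0.30931)·e^(−0.050652·31.9) = 2.2493 + (-0.30931)·0.19873 = 2.1878 mg/L.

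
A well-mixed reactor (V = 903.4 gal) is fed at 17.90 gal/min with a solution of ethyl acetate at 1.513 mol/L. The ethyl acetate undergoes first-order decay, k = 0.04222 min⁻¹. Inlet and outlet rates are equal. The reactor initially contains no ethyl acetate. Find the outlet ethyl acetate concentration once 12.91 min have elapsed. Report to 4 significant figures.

0.2663 mol/L

Species balance: V dC/dt = Q C_in − Q C − k V C.
This is linear with rate a = Q/V + k = 0.0620340 min⁻¹.
C_ss = Q C_in/(Q + kV) = 0.483261 mol/L; C(t) = C_ss + (C₀ − C_ss) e^(−a t).
C(12.91) = 0.483261 + (-0.483261)·e^(−0.0620340·12.91) = 0.483261 + (-0.483261)·0.448943 = 0.266304 mol/L.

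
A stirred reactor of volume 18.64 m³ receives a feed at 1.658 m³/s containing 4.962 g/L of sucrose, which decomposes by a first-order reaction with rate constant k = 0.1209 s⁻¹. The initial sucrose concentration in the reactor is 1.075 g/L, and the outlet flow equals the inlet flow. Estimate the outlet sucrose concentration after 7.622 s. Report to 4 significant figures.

Species balance: V dC/dt = Q C_in − Q C − k V C.
dC/dt = (Q/V) C_in − (Q/V + k) C; effective rate a = Q/V + k = 0.0889485 + 0.1209 = 0.209848 s⁻¹.
C_ss = Q C_in/(Q + kV) = 2.10324 g/L; C(t) = C_ss + (C₀ − C_ss) e^(−a t).
C(7.622) = 2.10324 + (-1.02824)·e^(−0.209848·7.622) = 2.10324 + (-1.02824)·0.202005 = 1.89553 g/L.

1.896 g/L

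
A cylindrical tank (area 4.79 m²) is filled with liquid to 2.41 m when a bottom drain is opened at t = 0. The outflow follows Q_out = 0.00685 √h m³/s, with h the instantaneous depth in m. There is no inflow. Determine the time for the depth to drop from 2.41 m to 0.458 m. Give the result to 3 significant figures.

1220 s

Volume balance on the tank: A dh/dt = −0.00685 √h.
Separate and integrate: 2(√h − √h₀) = −(0.00685/A) t.
t = 2A(√h₀ − √h)/0.00685 = 2·4.79·(√2.41 − √0.458)/0.00685
  = 9.5800 × (1.5524 − 0.67676) / 0.00685 = 1224.6 s.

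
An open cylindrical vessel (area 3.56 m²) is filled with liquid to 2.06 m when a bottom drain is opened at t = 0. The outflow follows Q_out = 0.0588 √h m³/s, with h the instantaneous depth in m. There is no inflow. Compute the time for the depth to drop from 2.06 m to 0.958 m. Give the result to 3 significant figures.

A dh/dt = −Q_out = −0.0588 √h.
This is separable: 2 d(√h)/dt = −0.0588/A, so √h = √h₀ − (0.0588/(2A)) t.
t = 2A(√h₀ − √h)/0.0588 = 2·3.56·(√2.06 − √0.958)/0.0588
  = 7.1200 × (1.4353 − 0.97877) / 0.0588 = 55.276 s.

55.3 s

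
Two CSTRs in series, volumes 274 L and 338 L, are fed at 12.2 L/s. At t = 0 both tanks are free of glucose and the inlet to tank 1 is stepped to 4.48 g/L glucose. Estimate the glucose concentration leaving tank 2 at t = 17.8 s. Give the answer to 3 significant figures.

0.718 g/L

Species balance on tank i: dCᵢ/dt = (Cᵢ₋₁ − Cᵢ)/τᵢ with τᵢ = Vᵢ/Q.
τ₁ = 274/12.2 = 22.459 s; τ₂ = 338/12.2 = 27.705 s.
Solving the cascade with C₁(0)=C₂(0)=0 gives C₂(t) = C_in[1 − (τ₁ e^(−t/τ₁) − τ₂ e^(−t/τ₂))/(τ₁ − τ₂)].
At t = 17.8: e^(−t/τ₁) = 0.45269, e^(−t/τ₂) = 0.52598.
C₂ = 4.48·[1 − (22.459·0.45269 − 27.705·0.52598)/(-5.2459)] = 4.48·0.16021 = 0.71776 g/L.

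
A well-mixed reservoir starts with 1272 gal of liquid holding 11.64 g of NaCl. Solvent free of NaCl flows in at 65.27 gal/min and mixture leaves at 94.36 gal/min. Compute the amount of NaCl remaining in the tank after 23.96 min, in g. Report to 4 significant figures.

0.8861 g

Let m(t) be the amount of NaCl. Volume: V(t) = V₀ + (Q_in − Q_out) t = 1272 − 29.0900 t; V(23.96) = 575.004 gal.
Species balance (pure solvent in): dm/dt = −Q_out · m/V(t).
dm/m = −Q_out dt/(V₀ − 29.0900 t); integrating gives ln(m/m₀) = −(Q_out/(Q_in−Q_out)) ln(V/V₀).
m = m₀ (V₀/V)^(Q_out/(Q_in−Q_out)) = 11.64 × (1272/575.004)^(-3.24373) = 0.886059 g.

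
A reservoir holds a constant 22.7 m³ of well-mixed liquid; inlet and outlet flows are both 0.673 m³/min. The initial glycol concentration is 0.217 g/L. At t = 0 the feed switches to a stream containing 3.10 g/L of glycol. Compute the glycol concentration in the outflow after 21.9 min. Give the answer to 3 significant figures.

1.59 g/L

Transient balance on the dissolved component: V dC/dt = Q(C_in − C).
Time constant τ = V/Q = 22.7/0.673 = 33.730 min.
This is linear first-order; C(t) = C_in + (C₀ − C_in) e^(−t/τ).
C(21.9) = 3.10 + (0.217 − 3.10)·e^(−21.9/33.730) = 3.10 + (-2.8830)·0.52242 = 1.5939 g/L.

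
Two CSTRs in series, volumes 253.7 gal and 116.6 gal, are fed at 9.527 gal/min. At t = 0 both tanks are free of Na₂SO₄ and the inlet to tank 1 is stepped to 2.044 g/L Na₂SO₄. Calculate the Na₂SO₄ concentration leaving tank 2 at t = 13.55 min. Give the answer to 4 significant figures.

Time constants: τᵢ = Vᵢ/Q for each well-mixed tank.
τ₁ = 253.7/9.527 = 26.6296 min; τ₂ = 116.6/9.527 = 12.2389 min.
Solving the cascade with C₁(0)=C₂(0)=0 gives C₂(t) = C_in[1 − (τ₁ e^(−t/τ₁) − τ₂ e^(−t/τ₂))/(τ₁ − τ₂)].
At t = 13.55: e^(−t/τ₁) = 0.601197, e^(−t/τ₂) = 0.330508.
C₂ = 2.044·[1 − (26.6296·0.601197 − 12.2389·0.330508)/(14.3907)] = 2.044·0.168589 = 0.344595 g/L.

0.3446 g/L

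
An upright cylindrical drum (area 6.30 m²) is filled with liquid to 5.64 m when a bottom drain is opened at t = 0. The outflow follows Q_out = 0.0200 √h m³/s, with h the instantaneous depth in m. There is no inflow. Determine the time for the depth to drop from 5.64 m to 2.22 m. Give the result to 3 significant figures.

557 s

Volume balance on the tank: A dh/dt = −0.0200 √h.
∫ h^(−1/2) dh = −(0.0200/A) ∫ dt, giving 2√h = 2√h₀ − (0.0200/A) t.
t = 2A(√h₀ − √h)/0.0200 = 2·6.30·(√5.64 − √2.22)/0.0200
  = 12.600 × (2.3749 − 1.4900) / 0.0200 = 557.49 s.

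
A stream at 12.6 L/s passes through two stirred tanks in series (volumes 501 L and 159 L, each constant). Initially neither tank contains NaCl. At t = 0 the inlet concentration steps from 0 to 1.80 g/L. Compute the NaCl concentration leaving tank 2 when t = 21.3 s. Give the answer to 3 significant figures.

0.411 g/L

Each tank obeys Vᵢ dCᵢ/dt = Q(Cᵢ₋₁ − Cᵢ), so τᵢ = Vᵢ/Q.
τ₁ = 501/12.6 = 39.762 s; τ₂ = 159/12.6 = 12.619 s.
Tank 1: C₁ = C_in(1 − e^(−t/τ₁)). Tank 2 (τ₁ ≠ τ₂): C₂ = C_in[1 − (τ₁ e^(−t/τ₁) − τ₂ e^(−t/τ₂))/(τ₁ − τ₂)].
At t = 21.3: e^(−t/τ₁) = 0.58527, e^(−t/τ₂) = 0.18490.
C₂ = 1.80·[1 − (39.762·0.58527 − 12.619·0.18490)/(27.143)] = 1.80·0.22860 = 0.41148 g/L.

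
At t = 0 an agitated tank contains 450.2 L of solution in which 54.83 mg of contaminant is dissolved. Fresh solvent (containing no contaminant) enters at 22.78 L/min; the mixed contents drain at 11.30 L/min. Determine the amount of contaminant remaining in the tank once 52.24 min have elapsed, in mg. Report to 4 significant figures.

Total volume: dV/dt = Q_in − Q_out = 11.4800 L/min, so V(t) = 450.2 + 11.4800 t and V(52.24) = 1049.92 L.
Species balance (pure solvent in): dm/dt = −Q_out · m/V(t).
dm/m = −Q_out dt/(V₀ + 11.4800 t); integrating gives ln(m/m₀) = −(Q_out/(Q_in−Q_out)) ln(V/V₀).
m = m₀ (V₀/V)^(Q_out/(Q_in−Q_out)) = 54.83 × (450.2/1049.92)^(0.984321) = 23.8251 mg.

23.83 mg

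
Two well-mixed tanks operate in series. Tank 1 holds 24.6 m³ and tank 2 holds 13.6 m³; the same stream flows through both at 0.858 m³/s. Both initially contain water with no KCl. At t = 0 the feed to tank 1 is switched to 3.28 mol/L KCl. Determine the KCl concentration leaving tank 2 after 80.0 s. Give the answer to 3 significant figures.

2.86 mol/L

Species balance on tank i: dCᵢ/dt = (Cᵢ₋₁ − Cᵢ)/τᵢ with τᵢ = Vᵢ/Q.
τ₁ = 24.6/0.858 = 28.671 s; τ₂ = 13.6/0.858 = 15.851 s.
Tank 1: C₁ = C_in(1 − e^(−t/τ₁)). Tank 2 (τ₁ ≠ τ₂): C₂ = C_in[1 − (τ₁ e^(−t/τ₁) − τ₂ e^(−t/τ₂))/(τ₁ − τ₂)].
At t = 80.0: e^(−t/τ₁) = 0.061406, e^(−t/τ₂) = 0.0064282.
C₂ = 3.28·[1 − (28.671·0.061406 − 15.851·0.0064282)/(12.821)] = 3.28·0.87062 = 2.8556 mol/L.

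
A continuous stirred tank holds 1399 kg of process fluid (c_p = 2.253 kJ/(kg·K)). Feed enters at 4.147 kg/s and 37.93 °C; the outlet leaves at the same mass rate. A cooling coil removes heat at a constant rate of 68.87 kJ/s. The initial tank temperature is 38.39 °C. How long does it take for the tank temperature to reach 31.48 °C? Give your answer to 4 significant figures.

722.0 s

First-law balance (no shaft work): M c_p dT/dt = ṁ c_p (T_in − T) − 68.87.
τ = M/ṁ = 337.352 s; T_ss = T_in − Q̇/(ṁ c_p) = 30.5589 °C.
T(t) = T_ss + (T₀ − T_ss) e^(−t/τ). Set T = 31.48:
e^(−t/τ) = (31.48 − 30.5589)/(38.39 − 30.5589) = 0.117626
t = −337.352 · ln(0.117626) = 722.018 s.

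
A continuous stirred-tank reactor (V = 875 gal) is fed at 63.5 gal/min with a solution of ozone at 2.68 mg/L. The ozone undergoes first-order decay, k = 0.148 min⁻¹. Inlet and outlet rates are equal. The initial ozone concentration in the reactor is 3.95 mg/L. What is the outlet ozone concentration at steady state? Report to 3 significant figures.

Accumulation = in − out − consumed: V dC/dt = Q C_in − Q C − k V C.
Steady state (dC/dt = 0): C_ss = Q C_in/(Q + kV) = C_in/(1 + kV/Q).
C_ss = 63.5·2.68/(63.5 + 0.148·875) = 170.18/193.00 = 0.88176 mg/L.

0.882 mg/L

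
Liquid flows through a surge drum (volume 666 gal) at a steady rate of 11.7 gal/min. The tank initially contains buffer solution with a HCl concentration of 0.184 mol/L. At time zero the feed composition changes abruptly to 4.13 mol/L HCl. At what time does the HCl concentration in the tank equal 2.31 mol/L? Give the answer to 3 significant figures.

44.1 min

Accumulation = in − out for the solute gives V dC/dt = Q(C_in − C), so τ = V/Q = 56.923 min.
C(t) = C_in + (C₀ − C_in) e^(−t/τ). Set C = 2.31 and solve for t:
e^(−t/τ) = (C − C_in)/(C₀ − C_in) = (2.31 − 4.13)/(0.184 − 4.13) = 0.46123
t = −τ ln(…) = 56.923 × 0.77387 = 44.051 min.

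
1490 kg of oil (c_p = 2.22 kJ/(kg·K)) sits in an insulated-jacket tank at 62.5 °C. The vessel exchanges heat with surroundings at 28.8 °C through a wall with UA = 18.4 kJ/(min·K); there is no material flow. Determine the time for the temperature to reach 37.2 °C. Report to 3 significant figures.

250 min

M c_p dT/dt = −UA(T − T_amb).
τ = M c_p/UA = 179.77 min; T_ss = T_amb = 28.800 °C.
T(t) = T_ss + (T₀ − T_ss)e^(−t/τ); set T = 37.2:
t = −τ ln[(T − T_ss)/(T₀ − T_ss)] = −179.77 · ln(0.24926) = 249.75 min.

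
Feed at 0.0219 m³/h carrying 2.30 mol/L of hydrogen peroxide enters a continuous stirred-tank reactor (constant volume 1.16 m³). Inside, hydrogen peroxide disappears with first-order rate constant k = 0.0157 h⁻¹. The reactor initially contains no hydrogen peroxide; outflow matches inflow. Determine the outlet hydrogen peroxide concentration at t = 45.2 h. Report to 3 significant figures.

V dC/dt = Q(C_in − C) − k V C.
dC/dt = (Q/V) C_in − (Q/V + k) C; effective rate a = Q/V + k = 0.018879 + 0.0157 = 0.034579 h⁻¹.
C_ss = Q C_in/(Q + kV) = 1.2557 mol/L; C(t) = C_ss + (C₀ − C_ss) e^(−a t).
C(45.2) = 1.2557 + (-1.2557)·e^(−0.034579·45.2) = 1.2557 + (-1.2557)·0.20951 = 0.99265 mol/L.

0.993 mol/L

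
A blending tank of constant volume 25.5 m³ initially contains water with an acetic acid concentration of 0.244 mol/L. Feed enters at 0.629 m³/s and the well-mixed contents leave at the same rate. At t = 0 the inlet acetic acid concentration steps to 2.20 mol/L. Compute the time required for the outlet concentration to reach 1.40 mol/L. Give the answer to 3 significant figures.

Species balance: V dC/dt = Q(C_in − C) ⇒ τ = V/Q = 40.541 s.
C(t) = C_in + (C₀ − C_in) e^(−t/τ). Set C = 1.40 and solve for t:
e^(−t/τ) = (C − C_in)/(C₀ − C_in) = (1.40 − 2.20)/(0.244 − 2.20) = 0.40900
t = −τ ln(…) = 40.541 × 0.89405 = 36.245 s.

36.2 s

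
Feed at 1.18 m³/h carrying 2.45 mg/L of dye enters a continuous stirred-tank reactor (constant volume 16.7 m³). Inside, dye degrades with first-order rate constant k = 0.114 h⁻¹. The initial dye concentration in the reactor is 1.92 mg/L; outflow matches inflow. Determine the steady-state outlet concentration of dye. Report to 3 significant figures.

0.937 mg/L

Accumulation = in − out − consumed: V dC/dt = Q C_in − Q C − k V C.
Steady state (dC/dt = 0): C_ss = Q C_in/(Q + kV) = C_in/(1 + kV/Q).
C_ss = 1.18·2.45/(1.18 + 0.114·16.7) = 2.8910/3.0838 = 0.93748 mg/L.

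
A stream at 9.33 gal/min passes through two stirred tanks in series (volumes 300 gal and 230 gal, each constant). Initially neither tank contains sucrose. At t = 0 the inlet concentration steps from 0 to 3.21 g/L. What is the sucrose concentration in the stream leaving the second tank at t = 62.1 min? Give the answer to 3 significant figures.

2.07 g/L

Each tank obeys Vᵢ dCᵢ/dt = Q(Cᵢ₋₁ − Cᵢ), so τᵢ = Vᵢ/Q.
τ₁ = 300/9.33 = 32.154 min; τ₂ = 230/9.33 = 24.652 min.
Tank 1: C₁ = C_in(1 − e^(−t/τ₁)). Tank 2 (τ₁ ≠ τ₂): C₂ = C_in[1 − (τ₁ e^(−t/τ₁) − τ₂ e^(−t/τ₂))/(τ₁ − τ₂)].
At t = 62.1: e^(−t/τ₁) = 0.14496, e^(−t/τ₂) = 0.080532.
C₂ = 3.21·[1 − (32.154·0.14496 − 24.652·0.080532)/(7.5027)] = 3.21·0.64336 = 2.0652 g/L.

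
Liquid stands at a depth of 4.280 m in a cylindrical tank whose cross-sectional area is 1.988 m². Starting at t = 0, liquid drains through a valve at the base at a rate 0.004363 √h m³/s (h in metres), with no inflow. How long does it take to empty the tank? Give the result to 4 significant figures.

1885 s

A dh/dt = −Q_out = −0.004363 √h.
Separate and integrate: 2(√h − √h₀) = −(0.004363/A) t.
Tank is empty when √h = 0: t_empty = 2A√h₀/0.004363.
t_empty = 2·1.988·√4.280/0.004363 = 3.97600·2.06882/0.004363 = 1885.31 s.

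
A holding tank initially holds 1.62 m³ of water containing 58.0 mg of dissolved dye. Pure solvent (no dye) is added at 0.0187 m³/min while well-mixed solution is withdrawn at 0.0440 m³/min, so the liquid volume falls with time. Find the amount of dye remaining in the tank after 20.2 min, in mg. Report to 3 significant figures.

30.0 mg

Total volume: dV/dt = Q_in − Q_out = -0.025300 m³/min, so V(t) = 1.62 − 0.025300 t and V(20.2) = 1.1089 m³.
Solute balance: dm/dt = 0 − Q_out C = −Q_out m/V(t).
Separate: dm/m = −Q_out dt/V(t) ⇒ ln(m/m₀) = −(Q_out/(Q_in−Q_out)) ln(V/V₀).
m = m₀ (V₀/V)^(Q_out/(Q_in−Q_out)) = 58.0 × (1.62/1.1089)^(-1.7391) = 30.002 mg.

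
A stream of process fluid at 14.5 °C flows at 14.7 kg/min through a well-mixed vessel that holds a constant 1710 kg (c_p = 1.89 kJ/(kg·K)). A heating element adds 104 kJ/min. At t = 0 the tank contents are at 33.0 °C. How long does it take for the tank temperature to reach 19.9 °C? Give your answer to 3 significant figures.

254 min

Heat balance on the well-mixed liquid: M c_p dT/dt = ṁ c_p (T_in − T) + 104.
τ = M/ṁ = 116.33 min; T_ss = T_in + Q̇/(ṁ c_p) = 18.243 °C.
T(t) = T_ss + (T₀ − T_ss) e^(−t/τ). Set T = 19.9:
e^(−t/τ) = (19.9 − 18.243)/(33.0 − 18.243) = 0.11227
t = −116.33 · ln(0.11227) = 254.39 min.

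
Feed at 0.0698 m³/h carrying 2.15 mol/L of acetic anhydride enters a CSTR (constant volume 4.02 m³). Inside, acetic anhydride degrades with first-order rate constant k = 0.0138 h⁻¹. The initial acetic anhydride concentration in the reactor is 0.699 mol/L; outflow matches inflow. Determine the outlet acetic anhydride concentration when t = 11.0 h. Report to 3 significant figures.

V dC/dt = Q(C_in − C) − k V C.
dC/dt = (Q/V) C_in − (Q/V + k) C; effective rate a = Q/V + k = 0.017363 + 0.0138 = 0.031163 h⁻¹.
C_ss = Q C_in/(Q + kV) = 1.1979 mol/L; C(t) = C_ss + (C₀ − C_ss) e^(−a t).
C(11.0) = 1.1979 + (-0.49892)·e^(−0.031163·11.0) = 1.1979 + (-0.49892)·0.70978 = 0.84379 mol/L.

0.844 mol/L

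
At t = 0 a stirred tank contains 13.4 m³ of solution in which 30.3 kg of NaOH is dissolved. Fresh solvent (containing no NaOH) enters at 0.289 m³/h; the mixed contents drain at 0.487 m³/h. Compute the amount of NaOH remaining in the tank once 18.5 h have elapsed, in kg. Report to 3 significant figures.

Total volume: dV/dt = Q_in − Q_out = -0.19800 m³/h, so V(t) = 13.4 − 0.19800 t and V(18.5) = 9.7370 m³.
No NaOH enters, so dm/dt = −Q_out · (m/V).
Separate: dm/m = −Q_out dt/V(t) ⇒ ln(m/m₀) = −(Q_out/(Q_in−Q_out)) ln(V/V₀).
m = m₀ (V₀/V)^(Q_out/(Q_in−Q_out)) = 30.3 × (13.4/9.7370)^(-2.4596) = 13.815 kg.

13.8 kg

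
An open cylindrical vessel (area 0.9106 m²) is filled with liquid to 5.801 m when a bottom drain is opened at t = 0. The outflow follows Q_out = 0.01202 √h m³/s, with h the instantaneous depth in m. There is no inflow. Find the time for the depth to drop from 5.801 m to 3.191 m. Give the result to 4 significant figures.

With no inflow, A dh/dt = −0.01202 √h.
This is separable: 2 d(√h)/dt = −0.01202/A, so √h = √h₀ − (0.01202/(2A)) t.
t = 2A(√h₀ − √h)/0.01202 = 2·0.9106·(√5.801 − √3.191)/0.01202
  = 1.82120 × (2.40853 − 1.78634) / 0.01202 = 94.2705 s.

94.27 s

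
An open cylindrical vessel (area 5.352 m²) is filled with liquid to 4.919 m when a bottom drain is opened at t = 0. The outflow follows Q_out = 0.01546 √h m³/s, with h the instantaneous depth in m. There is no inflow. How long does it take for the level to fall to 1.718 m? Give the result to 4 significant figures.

628.1 s

A dh/dt = −Q_out = −0.01546 √h.
This is separable: 2 d(√h)/dt = −0.01546/A, so √h = √h₀ − (0.01546/(2A)) t.
t = 2A(√h₀ − √h)/0.01546 = 2·5.352·(√4.919 − √1.718)/0.01546
  = 10.7040 × (2.21788 − 1.31072) / 0.01546 = 628.086 s.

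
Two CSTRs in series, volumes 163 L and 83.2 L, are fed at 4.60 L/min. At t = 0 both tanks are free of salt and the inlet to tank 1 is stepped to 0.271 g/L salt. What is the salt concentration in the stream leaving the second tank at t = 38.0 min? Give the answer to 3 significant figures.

0.116 g/L

Each tank obeys Vᵢ dCᵢ/dt = Q(Cᵢ₋₁ − Cᵢ), so τᵢ = Vᵢ/Q.
τ₁ = 163/4.60 = 35.435 min; τ₂ = 83.2/4.60 = 18.087 min.
Solving the cascade with C₁(0)=C₂(0)=0 gives C₂(t) = C_in[1 − (τ₁ e^(−t/τ₁) − τ₂ e^(−t/τ₂))/(τ₁ − τ₂)].
At t = 38.0: e^(−t/τ₁) = 0.34219, e^(−t/τ₂) = 0.12234.
C₂ = 0.271·[1 − (35.435·0.34219 − 18.087·0.12234)/(17.348)] = 0.271·0.42859 = 0.11615 g/L.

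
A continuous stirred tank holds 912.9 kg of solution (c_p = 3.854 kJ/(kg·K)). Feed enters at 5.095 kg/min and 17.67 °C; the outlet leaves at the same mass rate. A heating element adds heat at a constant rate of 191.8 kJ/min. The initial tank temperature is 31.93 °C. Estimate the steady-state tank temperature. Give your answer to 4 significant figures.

27.44 °C

Unsteady energy balance on the tank contents: M c_p dT/dt = ṁ c_p (T_in − T) + 191.8.
At steady state dT/dt = 0 ⇒ T_ss = T_in + Q̇/(ṁ c_p) = 17.67 + 191.8/(5.095·3.854) = 27.4377 °C.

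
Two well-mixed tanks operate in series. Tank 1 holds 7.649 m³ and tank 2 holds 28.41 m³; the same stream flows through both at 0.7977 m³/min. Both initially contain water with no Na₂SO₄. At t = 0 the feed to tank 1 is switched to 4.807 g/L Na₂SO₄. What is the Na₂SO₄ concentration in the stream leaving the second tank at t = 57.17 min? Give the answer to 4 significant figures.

3.490 g/L

Species balance on tank i: dCᵢ/dt = (Cᵢ₋₁ − Cᵢ)/τᵢ with τᵢ = Vᵢ/Q.
τ₁ = 7.649/0.7977 = 9.58882 min; τ₂ = 28.41/0.7977 = 35.6149 min.
Tank 1: C₁ = C_in(1 − e^(−t/τ₁)). Tank 2 (τ₁ ≠ τ₂): C₂ = C_in[1 − (τ₁ e^(−t/τ₁) − τ₂ e^(−t/τ₂))/(τ₁ − τ₂)].
At t = 57.17: e^(−t/τ₁) = 0.00257436, e^(−t/τ₂) = 0.200844.
C₂ = 4.807·[1 − (9.58882·0.00257436 − 35.6149·0.200844)/(-26.0261)] = 4.807·0.726107 = 3.49040 g/L.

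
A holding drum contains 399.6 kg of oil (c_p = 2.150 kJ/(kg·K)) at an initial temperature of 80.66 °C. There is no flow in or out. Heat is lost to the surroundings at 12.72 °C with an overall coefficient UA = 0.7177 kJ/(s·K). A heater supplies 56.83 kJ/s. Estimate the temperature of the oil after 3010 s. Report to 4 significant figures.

M c_p dT/dt = −UA(T − T_amb) + Q̇.
dT/dt = (T_ss − T)/τ with T_ss = T_amb + Q̇/UA = 12.72 + 56.83/0.7177 = 91.9035 °C, τ = M c_p/UA = 399.6·2.150/0.7177 = 1197.07 s.
Solution: T(t) = T_ss + (T₀ − T_ss) e^(−t/τ).
T(3010) = 91.9035 + (-11.2435)·0.0809062 = 90.9938 °C.

90.99 °C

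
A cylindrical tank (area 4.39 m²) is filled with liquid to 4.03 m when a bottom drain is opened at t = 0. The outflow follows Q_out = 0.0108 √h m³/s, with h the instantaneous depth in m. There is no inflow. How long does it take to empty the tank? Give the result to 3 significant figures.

A dh/dt = −Q_out = −0.0108 √h.
This is separable: 2 d(√h)/dt = −0.0108/A, so √h = √h₀ − (0.0108/(2A)) t.
Set h = 0: 2√h₀ = (0.0108/A) t_empty ⇒ t_empty = 2A√h₀/0.0108.
t_empty = 2·4.39·√4.03/0.0108 = 8.7800·2.0075/0.0108 = 1632.0 s.

1630 s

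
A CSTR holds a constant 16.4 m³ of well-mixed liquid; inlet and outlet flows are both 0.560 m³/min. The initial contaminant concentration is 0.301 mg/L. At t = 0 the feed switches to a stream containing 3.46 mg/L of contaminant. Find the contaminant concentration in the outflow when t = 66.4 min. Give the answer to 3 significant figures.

Accumulation = in − out for the solute gives V dC/dt = Q(C_in − C).
So dC/dt = (C_in − C)/τ with τ = V/Q = 16.4/0.560 = 29.286 min.
Integrating: C(t) = C_in + (C₀ − C_in) e^(−t/τ).
C(66.4) = 3.46 + (0.301 − 3.46)·e^(−66.4/29.286) = 3.46 + (-3.1590)·0.10359 = 3.1328 mg/L.

3.13 mg/L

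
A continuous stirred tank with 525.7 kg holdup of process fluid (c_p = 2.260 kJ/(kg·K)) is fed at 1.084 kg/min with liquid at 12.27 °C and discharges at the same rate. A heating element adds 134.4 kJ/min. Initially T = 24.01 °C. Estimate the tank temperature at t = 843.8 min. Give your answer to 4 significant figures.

M c_p dT/dt = ṁ c_p (T_in − T) + Q̇.
τ = M/ṁ = 484.963 min; T_ss = T_in + Q̇/(ṁ c_p) = 12.27 + 134.4/(1.084·2.260) = 67.1307 °C.
Solution: T(t) = T_ss + (T₀ − T_ss) e^(−t/τ).
T(843.8) = 67.1307 + (-43.1207)·e^(−843.8/484.963) = 67.1307 + (-43.1207)·0.175533 = 59.5616 °C.

59.56 °C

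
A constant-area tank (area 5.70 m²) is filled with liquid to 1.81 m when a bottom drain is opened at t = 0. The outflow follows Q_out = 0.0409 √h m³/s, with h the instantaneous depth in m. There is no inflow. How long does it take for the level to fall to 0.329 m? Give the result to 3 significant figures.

A dh/dt = −Q_out = −0.0409 √h.
Separate and integrate: 2(√h − √h₀) = −(0.0409/A) t.
t = 2A(√h₀ − √h)/0.0409 = 2·5.70·(√1.81 − √0.329)/0.0409
  = 11.400 × (1.3454 − 0.57359) / 0.0409 = 215.12 s.

215 s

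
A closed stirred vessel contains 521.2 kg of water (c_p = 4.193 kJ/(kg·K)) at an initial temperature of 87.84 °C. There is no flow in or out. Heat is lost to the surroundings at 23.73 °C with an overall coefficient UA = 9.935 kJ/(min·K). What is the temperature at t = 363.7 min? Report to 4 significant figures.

36.00 °C

M c_p dT/dt = −UA(T − T_amb).
dT/dt = (T_ss − T)/τ with T_ss = T_amb = 23.7300 °C, τ = M c_p/UA = 521.2·4.193/9.935 = 219.969 min.
Integrating: T(t) = T_ss + (T₀ − T_ss) e^(−t/τ).
T(363.7) = 23.7300 + (64.1100)·0.191395 = 36.0003 °C.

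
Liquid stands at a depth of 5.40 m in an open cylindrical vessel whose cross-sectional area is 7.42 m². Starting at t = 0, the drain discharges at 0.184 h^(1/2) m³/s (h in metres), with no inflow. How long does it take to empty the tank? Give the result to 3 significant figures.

With no inflow, A dh/dt = −0.184 √h.
This is separable: 2 d(√h)/dt = −0.184/A, so √h = √h₀ − (0.184/(2A)) t.
Set h = 0: 2√h₀ = (0.184/A) t_empty ⇒ t_empty = 2A√h₀/0.184.
t_empty = 2·7.42·√5.40/0.184 = 14.840·2.3238/0.184 = 187.42 s.

187 s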